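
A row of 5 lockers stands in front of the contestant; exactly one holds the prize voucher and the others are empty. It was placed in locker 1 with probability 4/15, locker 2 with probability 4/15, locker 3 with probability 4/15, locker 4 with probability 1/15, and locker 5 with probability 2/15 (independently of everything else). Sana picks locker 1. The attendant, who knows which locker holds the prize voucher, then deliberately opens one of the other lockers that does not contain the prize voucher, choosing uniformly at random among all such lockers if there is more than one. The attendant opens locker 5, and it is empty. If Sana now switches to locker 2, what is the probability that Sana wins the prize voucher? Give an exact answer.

1/3

Condition on the true location of the prize voucher.
If it is in locker 1 (prior 4/15): the attendant has 4 equally likely choices, so probability 1/4; weight (4/15)·(1/4) = 1/15.
If it is in either of lockers 2 and 3 (prior 4/15 each): the attendant has 3 equally likely choices, so probability 1/3; weight (4/15)·(1/3) = 4/45 each.
If it is in locker 4 (prior 1/15): the attendant has 3 equally likely choices, so probability 1/3; weight (1/15)·(1/3) = 1/45.
If it is in locker 5 (prior 2/15): the attendant opened locker 5, so this case is ruled out; weight (2/15)·0 = 0.
The weights sum to 4/15.
So P(the prize voucher in locker 2 | the attendant opened locker 5) = (4/45) / (4/15) = 1/3.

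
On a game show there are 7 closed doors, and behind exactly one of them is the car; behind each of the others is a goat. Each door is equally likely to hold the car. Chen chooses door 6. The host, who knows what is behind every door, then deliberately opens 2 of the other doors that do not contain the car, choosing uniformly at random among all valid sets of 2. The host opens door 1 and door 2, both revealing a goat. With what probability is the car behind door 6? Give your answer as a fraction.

1/7

Consider each possible location of the car in turn.
If it is behind either of doors 1 and 2 (prior 1/7 each): that door was opened and seen not to hold the prize — ruled out; weight (1/7)·0 = 0 each.
If it is behind any of doors 3, 4, 5, and 7 (prior 1/7 each): the host has 10 equally likely choices, so probability 1/10; weight (1/7)·(1/10) = 1/70 each.
If it is behind door 6 (prior 1/7): the host has 15 equally likely choices, so probability 1/15; weight (1/7)·(1/15) = 1/105.
The weights sum to 1/15.
So P(the car behind door 6 | the host opened door 1 and door 2) = (1/105) / (1/15) = 1/7.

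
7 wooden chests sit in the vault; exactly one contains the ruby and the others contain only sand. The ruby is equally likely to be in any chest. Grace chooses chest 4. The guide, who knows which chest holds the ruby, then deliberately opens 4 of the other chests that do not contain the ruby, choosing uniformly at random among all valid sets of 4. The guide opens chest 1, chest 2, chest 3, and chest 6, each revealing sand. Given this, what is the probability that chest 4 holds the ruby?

1/7

Condition on the true location of the ruby.
If it is in any of chests 1, 2, 3, and 6 (prior 1/7 each): that chest was opened and seen not to hold the prize — ruled out; weight (1/7)·0 = 0 each.
If it is in chest 4 (prior 1/7): the guide has 15 equally likely choices, so probability 1/15; weight (1/7)·(1/15) = 1/105.
If it is in either of chests 5 and 7 (prior 1/7 each): the guide has 5 equally likely choices, so probability 1/5; weight (1/7)·(1/5) = 1/35 each.
The weights sum to 1/15.
So P(the ruby in chest 4 | the guide opened chest 1, chest 2, chest 3, and chest 6) = (1/105) / (1/15) = 1/7.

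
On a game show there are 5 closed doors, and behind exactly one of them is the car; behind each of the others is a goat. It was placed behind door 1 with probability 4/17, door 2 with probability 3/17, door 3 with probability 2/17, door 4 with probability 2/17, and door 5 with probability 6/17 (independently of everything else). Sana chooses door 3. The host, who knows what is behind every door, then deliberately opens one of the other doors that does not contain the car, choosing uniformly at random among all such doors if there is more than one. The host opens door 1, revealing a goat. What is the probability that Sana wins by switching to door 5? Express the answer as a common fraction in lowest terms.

12/25

Consider each possible location of the car in turn.
If it is behind door 1 (prior 4/17): the host opened door 1, so this case is ruled out; weight (4/17)·0 = 0.
If it is behind door 2 (prior 3/17): the host has 3 equally likely choices, so probability 1/3; weight (3/17)·(1/3) = 1/17.
If it is behind door 3 (prior 2/17): the host has 4 equally likely choices, so probability 1/4; weight (2/17)·(1/4) = 1/34.
If it is behind door 4 (prior 2/17): the host has 3 equally likely choices, so probability 1/3; weight (2/17)·(1/3) = 2/51.
If it is behind door 5 (prior 6/17): the host has 3 equally likely choices, so probability 1/3; weight (6/17)·(1/3) = 2/17.
The weights sum to 25/102.
So P(the car behind door 5 | the host opened door 1) = (2/17) / (25/102) = 12/25.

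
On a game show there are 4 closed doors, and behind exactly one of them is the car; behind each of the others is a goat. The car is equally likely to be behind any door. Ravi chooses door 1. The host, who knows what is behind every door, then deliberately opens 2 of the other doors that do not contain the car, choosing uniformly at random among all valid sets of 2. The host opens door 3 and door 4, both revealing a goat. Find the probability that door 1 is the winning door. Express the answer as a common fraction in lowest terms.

Apply Bayes' rule, conditioning on where the car actually is.
If it is behind door 1 (prior 1/4): the host has 3 equally likely choices, so probability 1/3; weight (1/4)·(1/3) = 1/12.
If it is behind door 2 (prior 1/4): the host has no choice, probability 1; weight (1/4)·1 = 1/4.
If it is behind either of doors 3 and 4 (prior 1/4 each): that door was opened and seen not to hold the prize — ruled out; weight (1/4)·0 = 0 each.
The weights sum to 1/3.
So P(the car behind door 1 | the host opened door 3 and door 4) = (1/12) / (1/3) = 1/4.

1/4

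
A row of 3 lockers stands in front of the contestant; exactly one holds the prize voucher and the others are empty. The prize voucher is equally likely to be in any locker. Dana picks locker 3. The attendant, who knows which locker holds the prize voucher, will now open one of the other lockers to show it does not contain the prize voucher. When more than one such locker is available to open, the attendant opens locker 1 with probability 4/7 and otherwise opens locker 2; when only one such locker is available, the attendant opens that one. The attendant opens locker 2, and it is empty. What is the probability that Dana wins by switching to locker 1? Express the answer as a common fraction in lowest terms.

7/10

Consider each possible location of the prize voucher in turn.
If it is in locker 1 (prior 1/3): only locker 2 is available, probability 1; weight (1/3)·1 = 1/3.
If it is in locker 2 (prior 1/3): the attendant opened locker 2, so this case is ruled out; weight (1/3)·0 = 0.
If it is in locker 3 (prior 1/3): locker 1 is available but not opened, probability 3/7; weight (1/3)·(3/7) = 1/7.
The weights sum to 10/21.
So P(the prize voucher in locker 1 | the attendant opened locker 2) = (1/3) / (10/21) = 7/10.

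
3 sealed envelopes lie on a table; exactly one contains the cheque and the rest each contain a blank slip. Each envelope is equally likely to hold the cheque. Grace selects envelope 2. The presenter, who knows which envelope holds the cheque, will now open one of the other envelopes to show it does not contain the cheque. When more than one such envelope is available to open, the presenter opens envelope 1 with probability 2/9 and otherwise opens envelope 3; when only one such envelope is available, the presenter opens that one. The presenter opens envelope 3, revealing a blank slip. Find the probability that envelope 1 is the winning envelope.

9/16

Condition on the true location of the cheque.
If it is in envelope 1 (prior 1/3): only envelope 3 is available, probability 1; weight (1/3)·1 = 1/3.
If it is in envelope 2 (prior 1/3): envelope 1 is available but not opened, probability 7/9; weight (1/3)·(7/9) = 7/27.
If it is in envelope 3 (prior 1/3): the presenter opened envelope 3, so this case is ruled out; weight (1/3)·0 = 0.
The weights sum to 16/27.
So P(the cheque in envelope 1 | the presenter opened envelope 3) = (1/3) / (16/27) = 9/16.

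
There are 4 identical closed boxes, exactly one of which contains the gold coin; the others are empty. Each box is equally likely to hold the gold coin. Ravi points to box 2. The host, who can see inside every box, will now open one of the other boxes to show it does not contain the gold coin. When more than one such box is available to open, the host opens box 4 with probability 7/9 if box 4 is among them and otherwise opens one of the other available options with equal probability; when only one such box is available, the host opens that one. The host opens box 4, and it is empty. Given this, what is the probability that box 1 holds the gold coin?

1/3

Condition on the true location of the gold coin.
If it is in any of boxes 1, 2, and 3 (prior 1/4 each): box 4 is available, opened with probability 7/9; weight (1/4)·(7/9) = 7/36 each.
If it is in box 4 (prior 1/4): the host opened box 4, so this case is ruled out; weight (1/4)·0 = 0.
The weights sum to 7/12.
So P(the gold coin in box 1 | the host opened box 4) = (7/36) / (7/12) = 1/3.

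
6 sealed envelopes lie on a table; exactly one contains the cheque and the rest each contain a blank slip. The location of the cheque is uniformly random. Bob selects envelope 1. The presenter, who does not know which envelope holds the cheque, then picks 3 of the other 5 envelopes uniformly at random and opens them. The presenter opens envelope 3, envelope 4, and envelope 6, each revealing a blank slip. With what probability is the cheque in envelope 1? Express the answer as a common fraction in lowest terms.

Because the presenter chose which envelopes to open without knowing where the cheque is, the choice is independent of the prize location. Learning that none of the 3 opened envelopes holds the cheque simply rules out those 3 locations and leaves the remaining 3 envelopes still equally likely by symmetry.
So P(the cheque in envelope 1) = 1/3.

1/3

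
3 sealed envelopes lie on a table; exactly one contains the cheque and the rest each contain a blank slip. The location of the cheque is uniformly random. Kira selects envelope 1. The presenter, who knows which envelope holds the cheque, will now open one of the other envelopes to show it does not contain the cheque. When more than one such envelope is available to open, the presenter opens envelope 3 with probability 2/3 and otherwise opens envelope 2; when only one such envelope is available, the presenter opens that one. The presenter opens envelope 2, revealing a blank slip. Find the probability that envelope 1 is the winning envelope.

Condition on the true location of the cheque.
If it is in envelope 1 (prior 1/3): envelope 3 is available but not opened, probability 1/3; weight (1/3)·(1/3) = 1/9.
If it is in envelope 2 (prior 1/3): the presenter opened envelope 2, so this case is ruled out; weight (1/3)·0 = 0.
If it is in envelope 3 (prior 1/3): only envelope 2 is available, probability 1; weight (1/3)·1 = 1/3.
The weights sum to 4/9.
So P(the cheque in envelope 1 | the presenter opened envelope 2) = (1/9) / (4/9) = 1/4.

1/4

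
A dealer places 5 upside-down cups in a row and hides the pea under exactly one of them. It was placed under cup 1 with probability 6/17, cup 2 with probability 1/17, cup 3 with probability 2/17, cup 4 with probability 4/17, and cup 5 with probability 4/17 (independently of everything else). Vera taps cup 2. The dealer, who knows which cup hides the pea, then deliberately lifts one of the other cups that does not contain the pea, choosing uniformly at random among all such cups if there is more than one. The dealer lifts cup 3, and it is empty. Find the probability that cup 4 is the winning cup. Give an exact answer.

Consider each possible location of the pea in turn.
If it is under cup 1 (prior 6/17): the dealer has 3 equally likely choices, so probability 1/3; weight (6/17)·(1/3) = 2/17.
If it is under cup 2 (prior 1/17): the dealer has 4 equally likely choices, so probability 1/4; weight (1/17)·(1/4) = 1/68.
If it is under cup 3 (prior 2/17): the dealer opened cup 3, so this case is ruled out; weight (2/17)·0 = 0.
If it is under either of cups 4 and 5 (prior 4/17 each): the dealer has 3 equally likely choices, so probability 1/3; weight (4/17)·(1/3) = 4/51 each.
The weights sum to 59/204.
So P(the pea under cup 4 | the dealer opened cup 3) = (4/51) / (59/204) = 16/59.

16/59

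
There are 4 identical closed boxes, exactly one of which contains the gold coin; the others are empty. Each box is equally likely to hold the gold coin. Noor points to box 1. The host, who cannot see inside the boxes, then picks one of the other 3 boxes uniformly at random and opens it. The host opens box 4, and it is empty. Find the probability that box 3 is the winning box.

1/3

Condition on the true location of the gold coin.
If it is in any of boxes 1, 2, and 3 (prior 1/4 each): the host picks box 4 with probability 1/3 regardless, and it is not the prize; weight (1/4)·(1/3) = 1/12 each.
If it is in box 4 (prior 1/4): the host opened box 4, so this case is ruled out; weight (1/4)·0 = 0.
The weights sum to 1/4.
So P(the gold coin in box 3 | the host opened box 4) = (1/12) / (1/4) = 1/3.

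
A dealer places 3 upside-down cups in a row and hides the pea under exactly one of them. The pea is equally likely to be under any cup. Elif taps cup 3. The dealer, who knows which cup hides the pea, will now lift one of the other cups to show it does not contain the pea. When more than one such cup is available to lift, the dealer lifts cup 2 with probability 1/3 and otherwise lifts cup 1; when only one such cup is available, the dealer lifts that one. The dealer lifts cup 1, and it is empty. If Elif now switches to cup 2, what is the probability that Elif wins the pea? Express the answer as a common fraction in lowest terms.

Condition on the true location of the pea.
If it is under cup 1 (prior 1/3): the dealer opened cup 1, so this case is ruled out; weight (1/3)·0 = 0.
If it is under cup 2 (prior 1/3): only cup 1 is available, probability 1; weight (1/3)·1 = 1/3.
If it is under cup 3 (prior 1/3): cup 2 is available but not opened, probability 2/3; weight (1/3)·(2/3) = 2/9.
The weights sum to 5/9.
So P(the pea under cup 2 | the dealer opened cup 1) = (1/3) / (5/9) = 3/5.

3/5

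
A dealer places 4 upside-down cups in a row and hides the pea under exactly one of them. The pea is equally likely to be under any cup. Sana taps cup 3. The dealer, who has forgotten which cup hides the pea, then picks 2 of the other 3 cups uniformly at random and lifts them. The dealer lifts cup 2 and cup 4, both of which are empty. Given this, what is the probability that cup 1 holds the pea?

Consider each possible location of the pea in turn.
If it is under either of cups 1 and 3 (prior 1/4 each): the dealer picks exactly this set with probability 1/3 regardless, and none is the prize; weight (1/4)·(1/3) = 1/12 each.
If it is under either of cups 2 and 4 (prior 1/4 each): that cup was opened and seen not to hold the prize — ruled out; weight (1/4)·0 = 0 each.
The weights sum to 1/6.
So P(the pea under cup 1 | the dealer opened cup 2 and cup 4) = (1/12) / (1/6) = 1/2.

1/2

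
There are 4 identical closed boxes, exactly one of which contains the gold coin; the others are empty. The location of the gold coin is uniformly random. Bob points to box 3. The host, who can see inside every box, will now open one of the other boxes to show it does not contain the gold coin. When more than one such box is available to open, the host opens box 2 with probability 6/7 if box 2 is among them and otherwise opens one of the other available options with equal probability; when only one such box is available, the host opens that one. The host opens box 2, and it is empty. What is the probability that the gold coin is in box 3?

Apply Bayes' rule, conditioning on where the gold coin actually is.
If it is in any of boxes 1, 3, and 4 (prior 1/4 each): box 2 is available, opened with probability 6/7; weight (1/4)·(6/7) = 3/14 each.
If it is in box 2 (prior 1/4): the host opened box 2, so this case is ruled out; weight (1/4)·0 = 0.
The weights sum to 9/14.
So P(the gold coin in box 3 | the host opened box 2) = (3/14) / (9/14) = 1/3.

1/3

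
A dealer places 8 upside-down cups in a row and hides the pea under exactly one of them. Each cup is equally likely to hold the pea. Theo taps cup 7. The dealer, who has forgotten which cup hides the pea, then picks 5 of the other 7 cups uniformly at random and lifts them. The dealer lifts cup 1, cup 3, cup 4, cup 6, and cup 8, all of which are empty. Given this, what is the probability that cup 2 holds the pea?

Condition on the true location of the pea.
If it is under any of cups 1, 3, 4, 6, and 8 (prior 1/8 each): that cup was opened and seen not to hold the prize — ruled out; weight (1/8)·0 = 0 each.
If it is under any of cups 2, 5, and 7 (prior 1/8 each): the dealer picks exactly this set with probability 1/21 regardless, and none is the prize; weight (1/8)·(1/21) = 1/168 each.
The weights sum to 1/56.
So P(the pea under cup 2 | the dealer opened cup 1, cup 3, cup 4, cup 6, and cup 8) = (1/168) / (1/56) = 1/3.

1/3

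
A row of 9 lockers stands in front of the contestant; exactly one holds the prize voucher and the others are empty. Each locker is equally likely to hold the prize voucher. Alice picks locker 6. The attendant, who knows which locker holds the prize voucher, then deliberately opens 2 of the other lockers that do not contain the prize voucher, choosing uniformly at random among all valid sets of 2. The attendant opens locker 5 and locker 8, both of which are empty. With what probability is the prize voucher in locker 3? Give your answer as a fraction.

Apply Bayes' rule, conditioning on where the prize voucher actually is.
If it is in any of lockers 1, 2, 3, 4, 7, and 9 (prior 1/9 each): the attendant has 21 equally likely choices, so probability 1/21; weight (1/9)·(1/21) = 1/189 each.
If it is in either of lockers 5 and 8 (prior 1/9 each): that locker was opened and seen not to hold the prize — ruled out; weight (1/9)·0 = 0 each.
If it is in locker 6 (prior 1/9): the attendant has 28 equally likely choices, so probability 1/28; weight (1/9)·(1/28) = 1/252.
The weights sum to 1/28.
So P(the prize voucher in locker 3 | the attendant opened locker 5 and locker 8) = (1/189) / (1/28) = 4/27.

4/27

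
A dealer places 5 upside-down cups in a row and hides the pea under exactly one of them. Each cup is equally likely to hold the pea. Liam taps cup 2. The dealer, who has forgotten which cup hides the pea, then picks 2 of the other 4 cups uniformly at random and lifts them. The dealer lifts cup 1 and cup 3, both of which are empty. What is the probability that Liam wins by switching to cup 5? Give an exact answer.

1/3

Condition on the true location of the pea.
If it is under either of cups 1 and 3 (prior 1/5 each): that cup was opened and seen not to hold the prize — ruled out; weight (1/5)·0 = 0 each.
If it is under any of cups 2, 4, and 5 (prior 1/5 each): the dealer picks exactly this set with probability 1/6 regardless, and none is the prize; weight (1/5)·(1/6) = 1/30 each.
The weights sum to 1/10.
So P(the pea under cup 5 | the dealer opened cup 1 and cup 3) = (1/30) / (1/10) = 1/3.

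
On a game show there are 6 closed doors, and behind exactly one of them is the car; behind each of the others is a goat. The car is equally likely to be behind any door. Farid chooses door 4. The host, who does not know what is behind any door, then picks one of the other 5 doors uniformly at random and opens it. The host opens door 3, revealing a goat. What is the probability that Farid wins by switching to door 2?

Because the host chose which door to open without knowing where the car is, the choice is independent of the prize location. Learning that door 3 does not hold the car simply rules out that one location and leaves the remaining 5 doors still equally likely by symmetry.
So P(the car behind door 2) = 1/5.

1/5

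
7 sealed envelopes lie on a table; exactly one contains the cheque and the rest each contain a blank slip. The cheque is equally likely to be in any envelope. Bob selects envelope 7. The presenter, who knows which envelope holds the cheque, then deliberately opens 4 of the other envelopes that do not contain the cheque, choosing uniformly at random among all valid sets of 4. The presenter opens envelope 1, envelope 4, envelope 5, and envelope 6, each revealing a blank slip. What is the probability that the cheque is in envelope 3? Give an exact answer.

Apply Bayes' rule, conditioning on where the cheque actually is.
If it is in any of envelopes 1, 4, 5, and 6 (prior 1/7 each): that envelope was opened and seen not to hold the prize — ruled out; weight (1/7)·0 = 0 each.
If it is in either of envelopes 2 and 3 (prior 1/7 each): the presenter has 5 equally likely choices, so probability 1/5; weight (1/7)·(1/5) = 1/35 each.
If it is in envelope 7 (prior 1/7): the presenter has 15 equally likely choices, so probability 1/15; weight (1/7)·(1/15) = 1/105.
The weights sum to 1/15.
So P(the cheque in envelope 3 | the presenter opened envelope 1, envelope 4, envelope 5, and envelope 6) = (1/35) / (1/15) = 3/7.

3/7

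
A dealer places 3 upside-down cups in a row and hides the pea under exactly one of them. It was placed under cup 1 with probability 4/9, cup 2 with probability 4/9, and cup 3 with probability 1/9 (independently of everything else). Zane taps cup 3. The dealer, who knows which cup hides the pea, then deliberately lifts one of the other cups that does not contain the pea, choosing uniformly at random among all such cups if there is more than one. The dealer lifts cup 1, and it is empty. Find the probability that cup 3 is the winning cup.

1/9

Consider each possible location of the pea in turn.
If it is under cup 1 (prior 4/9): the dealer opened cup 1, so this case is ruled out; weight (4/9)·0 = 0.
If it is under cup 2 (prior 4/9): the dealer has no choice, probability 1; weight (4/9)·1 = 4/9.
If it is under cup 3 (prior 1/9): the dealer has 2 equally likely choices, so probability 1/2; weight (1/9)·(1/2) = 1/18.
The weights sum to 1/2.
So P(the pea under cup 3 | the dealer opened cup 1) = (1/18) / (1/2) = 1/9.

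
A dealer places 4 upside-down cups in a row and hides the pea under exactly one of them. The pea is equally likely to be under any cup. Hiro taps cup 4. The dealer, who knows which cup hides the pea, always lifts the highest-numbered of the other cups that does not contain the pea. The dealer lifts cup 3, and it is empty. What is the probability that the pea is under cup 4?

Condition on the true location of the pea.
If it is under any of cups 1, 2, and 4 (prior 1/4 each): cup 3 is the highest-numbered option available, probability 1; weight (1/4)·1 = 1/4 each.
If it is under cup 3 (prior 1/4): the dealer opened cup 3, so this case is ruled out; weight (1/4)·0 = 0.
The weights sum to 3/4.
So P(the pea under cup 4 | the dealer opened cup 3) = (1/4) / (3/4) = 1/3.

1/3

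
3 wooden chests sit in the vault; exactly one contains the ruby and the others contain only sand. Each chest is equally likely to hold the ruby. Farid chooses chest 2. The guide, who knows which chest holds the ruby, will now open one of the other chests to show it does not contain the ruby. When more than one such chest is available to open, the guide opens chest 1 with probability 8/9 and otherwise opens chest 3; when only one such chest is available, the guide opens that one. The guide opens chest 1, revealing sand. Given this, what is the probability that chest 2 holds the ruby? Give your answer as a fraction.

8/17

Condition on the true location of the ruby.
If it is in chest 1 (prior 1/3): the guide opened chest 1, so this case is ruled out; weight (1/3)·0 = 0.
If it is in chest 2 (prior 1/3): chest 1 is available, opened with probability 8/9; weight (1/3)·(8/9) = 8/27.
If it is in chest 3 (prior 1/3): only chest 1 is available, probability 1; weight (1/3)·1 = 1/3.
The weights sum to 17/27.
So P(the ruby in chest 2 | the guide opened chest 1) = (8/27) / (17/27) = 8/17.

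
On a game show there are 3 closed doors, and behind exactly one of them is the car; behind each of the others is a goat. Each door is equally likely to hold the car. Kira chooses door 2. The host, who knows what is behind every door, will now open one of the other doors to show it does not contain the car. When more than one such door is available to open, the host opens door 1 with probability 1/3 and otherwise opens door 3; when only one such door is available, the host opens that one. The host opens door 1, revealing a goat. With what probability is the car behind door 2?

Apply Bayes' rule, conditioning on where the car actually is.
If it is behind door 1 (prior 1/3): the host opened door 1, so this case is ruled out; weight (1/3)·0 = 0.
If it is behind door 2 (prior 1/3): door 1 is available, opened with probability 1/3; weight (1/3)·(1/3) = 1/9.
If it is behind door 3 (prior 1/3): only door 1 is available, probability 1; weight (1/3)·1 = 1/3.
The weights sum to 4/9.
So P(the car behind door 2 | the host opened door 1) = (1/9) / (4/9) = 1/4.

1/4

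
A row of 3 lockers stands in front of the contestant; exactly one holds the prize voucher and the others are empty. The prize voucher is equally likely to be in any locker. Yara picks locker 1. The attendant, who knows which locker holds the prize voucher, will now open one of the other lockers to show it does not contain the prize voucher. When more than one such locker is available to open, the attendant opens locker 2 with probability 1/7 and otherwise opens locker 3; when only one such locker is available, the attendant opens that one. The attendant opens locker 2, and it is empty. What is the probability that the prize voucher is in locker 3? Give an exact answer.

Apply Bayes' rule, conditioning on where the prize voucher actually is.
If it is in locker 1 (prior 1/3): locker 2 is available, opened with probability 1/7; weight (1/3)·(1/7) = 1/21.
If it is in locker 2 (prior 1/3): the attendant opened locker 2, so this case is ruled out; weight (1/3)·0 = 0.
If it is in locker 3 (prior 1/3): only locker 2 is available, probability 1; weight (1/3)·1 = 1/3.
The weights sum to 8/21.
So P(the prize voucher in locker 3 | the attendant opened locker 2) = (1/3) / (8/21) = 7/8.

7/8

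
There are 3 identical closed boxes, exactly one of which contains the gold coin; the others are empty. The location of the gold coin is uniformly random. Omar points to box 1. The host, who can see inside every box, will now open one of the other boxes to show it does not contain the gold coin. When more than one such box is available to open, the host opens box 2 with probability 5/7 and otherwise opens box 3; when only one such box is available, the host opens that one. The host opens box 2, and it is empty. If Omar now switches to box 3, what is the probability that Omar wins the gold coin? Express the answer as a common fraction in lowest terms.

Apply Bayes' rule, conditioning on where the gold coin actually is.
If it is in box 1 (prior 1/3): box 2 is available, opened with probability 5/7; weight (1/3)·(5/7) = 5/21.
If it is in box 2 (prior 1/3): the host opened box 2, so this case is ruled out; weight (1/3)·0 = 0.
If it is in box 3 (prior 1/3): only box 2 is available, probability 1; weight (1/3)·1 = 1/3.
The weights sum to 4/7.
So P(the gold coin in box 3 | the host opened box 2) = (1/3) / (4/7) = 7/12.

7/12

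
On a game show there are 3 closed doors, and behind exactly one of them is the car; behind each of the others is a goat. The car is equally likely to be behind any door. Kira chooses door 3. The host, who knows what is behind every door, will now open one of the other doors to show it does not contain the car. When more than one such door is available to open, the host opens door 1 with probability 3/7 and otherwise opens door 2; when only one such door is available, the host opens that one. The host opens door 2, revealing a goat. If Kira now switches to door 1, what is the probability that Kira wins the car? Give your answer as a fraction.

7/11

Consider each possible location of the car in turn.
If it is behind door 1 (prior 1/3): only door 2 is available, probability 1; weight (1/3)·1 = 1/3.
If it is behind door 2 (prior 1/3): the host opened door 2, so this case is ruled out; weight (1/3)·0 = 0.
If it is behind door 3 (prior 1/3): door 1 is available but not opened, probability 4/7; weight (1/3)·(4/7) = 4/21.
The weights sum to 11/21.
So P(the car behind door 1 | the host opened door 2) = (1/3) / (11/21) = 7/11.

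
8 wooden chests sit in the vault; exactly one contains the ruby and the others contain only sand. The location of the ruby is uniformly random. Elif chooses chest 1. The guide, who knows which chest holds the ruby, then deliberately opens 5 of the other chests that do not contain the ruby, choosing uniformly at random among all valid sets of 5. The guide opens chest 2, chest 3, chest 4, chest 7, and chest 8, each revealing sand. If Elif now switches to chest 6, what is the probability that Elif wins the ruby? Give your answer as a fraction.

Condition on the true location of the ruby.
If it is in chest 1 (prior 1/8): the guide has 21 equally likely choices, so probability 1/21; weight (1/8)·(1/21) = 1/168.
If it is in any of chests 2, 3, 4, 7, and 8 (prior 1/8 each): that chest was opened and seen not to hold the prize — ruled out; weight (1/8)·0 = 0 each.
If it is in either of chests 5 and 6 (prior 1/8 each): the guide has 6 equally likely choices, so probability 1/6; weight (1/8)·(1/6) = 1/48 each.
The weights sum to 1/21.
So P(the ruby in chest 6 | the guide opened chest 2, chest 3, chest 4, chest 7, and chest 8) = (1/48) / (1/21) = 7/16.

7/16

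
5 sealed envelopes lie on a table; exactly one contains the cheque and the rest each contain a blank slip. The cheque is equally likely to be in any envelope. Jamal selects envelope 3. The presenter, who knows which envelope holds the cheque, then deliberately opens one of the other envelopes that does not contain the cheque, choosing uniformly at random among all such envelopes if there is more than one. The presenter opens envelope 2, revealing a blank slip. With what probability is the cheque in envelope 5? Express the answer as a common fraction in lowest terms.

Apply Bayes' rule, conditioning on where the cheque actually is.
If it is in any of envelopes 1, 4, and 5 (prior 1/5 each): the presenter has 3 equally likely choices, so probability 1/3; weight (1/5)·(1/3) = 1/15 each.
If it is in envelope 2 (prior 1/5): the presenter opened envelope 2, so this case is ruled out; weight (1/5)·0 = 0.
If it is in envelope 3 (prior 1/5): the presenter has 4 equally likely choices, so probability 1/4; weight (1/5)·(1/4) = 1/20.
The weights sum to 1/4.
So P(the cheque in envelope 5 | the presenter opened envelope 2) = (1/15) / (1/4) = 4/15.

4/15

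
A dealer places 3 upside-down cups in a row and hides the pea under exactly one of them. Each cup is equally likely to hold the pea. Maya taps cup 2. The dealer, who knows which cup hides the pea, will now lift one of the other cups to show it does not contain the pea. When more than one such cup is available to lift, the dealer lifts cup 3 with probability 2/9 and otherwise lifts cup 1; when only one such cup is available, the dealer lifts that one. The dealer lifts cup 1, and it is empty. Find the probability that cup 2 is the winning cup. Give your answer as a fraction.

Consider each possible location of the pea in turn.
If it is under cup 1 (prior 1/3): the dealer opened cup 1, so this case is ruled out; weight (1/3)·0 = 0.
If it is under cup 2 (prior 1/3): cup 3 is available but not opened, probability 7/9; weight (1/3)·(7/9) = 7/27.
If it is under cup 3 (prior 1/3): only cup 1 is available, probability 1; weight (1/3)·1 = 1/3.
The weights sum to 16/27.
So P(the pea under cup 2 | the dealer opened cup 1) = (7/27) / (16/27) = 7/16.

7/16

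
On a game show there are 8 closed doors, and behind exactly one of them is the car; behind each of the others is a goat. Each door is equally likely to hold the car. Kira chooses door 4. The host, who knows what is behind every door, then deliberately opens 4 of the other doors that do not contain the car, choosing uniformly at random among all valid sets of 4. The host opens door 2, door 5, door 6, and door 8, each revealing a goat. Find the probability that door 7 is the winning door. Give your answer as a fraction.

Apply Bayes' rule, conditioning on where the car actually is.
If it is behind any of doors 1, 3, and 7 (prior 1/8 each): the host has 15 equally likely choices, so probability 1/15; weight (1/8)·(1/15) = 1/120 each.
If it is behind any of doors 2, 5, 6, and 8 (prior 1/8 each): that door was opened and seen not to hold the prize — ruled out; weight (1/8)·0 = 0 each.
If it is behind door 4 (prior 1/8): the host has 35 equally likely choices, so probability 1/35; weight (1/8)·(1/35) = 1/280.
The weights sum to 1/35.
So P(the car behind door 7 | the host opened door 2, door 5, door 6, and door 8) = (1/120) / (1/35) = 7/24.

7/24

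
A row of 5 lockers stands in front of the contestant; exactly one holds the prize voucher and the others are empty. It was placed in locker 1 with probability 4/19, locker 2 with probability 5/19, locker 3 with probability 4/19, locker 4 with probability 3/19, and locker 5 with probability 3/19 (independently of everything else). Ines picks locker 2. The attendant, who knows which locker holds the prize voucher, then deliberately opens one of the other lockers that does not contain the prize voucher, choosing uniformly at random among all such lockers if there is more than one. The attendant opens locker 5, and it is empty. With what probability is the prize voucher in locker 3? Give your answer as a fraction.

16/59

Condition on the true location of the prize voucher.
If it is in either of lockers 1 and 3 (prior 4/19 each): the attendant has 3 equally likely choices, so probability 1/3; weight (4/19)·(1/3) = 4/57 each.
If it is in locker 2 (prior 5/19): the attendant has 4 equally likely choices, so probability 1/4; weight (5/19)·(1/4) = 5/76.
If it is in locker 4 (prior 3/19): the attendant has 3 equally likely choices, so probability 1/3; weight (3/19)·(1/3) = 1/19.
If it is in locker 5 (prior 3/19): the attendant opened locker 5, so this case is ruled out; weight (3/19)·0 = 0.
The weights sum to 59/228.
So P(the prize voucher in locker 3 | the attendant opened locker 5) = (4/57) / (59/228) = 16/59.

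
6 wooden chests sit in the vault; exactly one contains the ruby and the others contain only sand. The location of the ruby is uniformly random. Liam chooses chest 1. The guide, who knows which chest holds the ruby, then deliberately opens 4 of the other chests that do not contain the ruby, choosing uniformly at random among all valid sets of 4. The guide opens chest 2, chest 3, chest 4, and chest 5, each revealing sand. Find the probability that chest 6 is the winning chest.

5/6

Apply Bayes' rule, conditioning on where the ruby actually is.
If it is in chest 1 (prior 1/6): the guide has 5 equally likely choices, so probability 1/5; weight (1/6)·(1/5) = 1/30.
If it is in any of chests 2, 3, 4, and 5 (prior 1/6 each): that chest was opened and seen not to hold the prize — ruled out; weight (1/6)·0 = 0 each.
If it is in chest 6 (prior 1/6): the guide has no choice, probability 1; weight (1/6)·1 = 1/6.
The weights sum to 1/5.
So P(the ruby in chest 6 | the guide opened chest 2, chest 3, chest 4, and chest 5) = (1/6) / (1/5) = 5/6.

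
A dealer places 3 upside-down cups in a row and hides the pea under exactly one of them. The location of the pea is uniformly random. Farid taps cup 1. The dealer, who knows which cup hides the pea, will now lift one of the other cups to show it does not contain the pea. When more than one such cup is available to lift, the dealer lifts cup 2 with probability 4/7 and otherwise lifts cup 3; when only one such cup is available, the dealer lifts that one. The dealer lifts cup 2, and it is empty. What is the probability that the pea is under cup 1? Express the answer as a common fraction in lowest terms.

Consider each possible location of the pea in turn.
If it is under cup 1 (prior 1/3): cup 2 is available, opened with probability 4/7; weight (1/3)·(4/7) = 4/21.
If it is under cup 2 (prior 1/3): the dealer opened cup 2, so this case is ruled out; weight (1/3)·0 = 0.
If it is under cup 3 (prior 1/3): only cup 2 is available, probability 1; weight (1/3)·1 = 1/3.
The weights sum to 11/21.
So P(the pea under cup 1 | the dealer opened cup 2) = (4/21) / (11/21) = 4/11.

4/11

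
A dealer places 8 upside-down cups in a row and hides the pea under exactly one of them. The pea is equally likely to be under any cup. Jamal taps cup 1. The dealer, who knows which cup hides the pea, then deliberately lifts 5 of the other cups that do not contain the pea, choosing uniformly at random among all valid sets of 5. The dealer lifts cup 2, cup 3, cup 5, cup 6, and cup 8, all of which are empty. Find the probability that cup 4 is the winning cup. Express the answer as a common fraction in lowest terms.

7/16

Condition on the true location of the pea.
If it is under cup 1 (prior 1/8): the dealer has 21 equally likely choices, so probability 1/21; weight (1/8)·(1/21) = 1/168.
If it is under any of cups 2, 3, 5, 6, and 8 (prior 1/8 each): that cup was opened and seen not to hold the prize — ruled out; weight (1/8)·0 = 0 each.
If it is under either of cups 4 and 7 (prior 1/8 each): the dealer has 6 equally likely choices, so probability 1/6; weight (1/8)·(1/6) = 1/48 each.
The weights sum to 1/21.
So P(the pea under cup 4 | the dealer opened cup 2, cup 3, cup 5, cup 6, and cup 8) = (1/48) / (1/21) = 7/16.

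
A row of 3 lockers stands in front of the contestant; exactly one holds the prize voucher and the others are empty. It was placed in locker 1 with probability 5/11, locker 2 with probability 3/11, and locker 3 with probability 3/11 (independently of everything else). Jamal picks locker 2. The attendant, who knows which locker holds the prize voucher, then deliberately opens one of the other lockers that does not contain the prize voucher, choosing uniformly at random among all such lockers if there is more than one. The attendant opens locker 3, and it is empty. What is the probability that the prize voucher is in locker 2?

Apply Bayes' rule, conditioning on where the prize voucher actually is.
If it is in locker 1 (prior 5/11): the attendant has no choice, probability 1; weight (5/11)·1 = 5/11.
If it is in locker 2 (prior 3/11): the attendant has 2 equally likely choices, so probability 1/2; weight (3/11)·(1/2) = 3/22.
If it is in locker 3 (prior 3/11): the attendant opened locker 3, so this case is ruled out; weight (3/11)·0 = 0.
The weights sum to 13/22.
So P(the prize voucher in locker 2 | the attendant opened locker 3) = (3/22) / (13/22) = 3/13.

3/13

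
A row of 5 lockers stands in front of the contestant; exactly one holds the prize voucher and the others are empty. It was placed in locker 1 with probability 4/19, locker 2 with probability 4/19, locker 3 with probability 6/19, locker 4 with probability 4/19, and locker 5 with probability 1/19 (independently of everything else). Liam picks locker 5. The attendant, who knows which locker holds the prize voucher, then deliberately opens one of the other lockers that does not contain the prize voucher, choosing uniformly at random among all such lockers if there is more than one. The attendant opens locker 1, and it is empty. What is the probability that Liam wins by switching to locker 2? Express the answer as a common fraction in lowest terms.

Apply Bayes' rule, conditioning on where the prize voucher actually is.
If it is in locker 1 (prior 4/19): the attendant opened locker 1, so this case is ruled out; weight (4/19)·0 = 0.
If it is in either of lockers 2 and 4 (prior 4/19 each): the attendant has 3 equally likely choices, so probability 1/3; weight (4/19)·(1/3) = 4/57 each.
If it is in locker 3 (prior 6/19): the attendant has 3 equally likely choices, so probability 1/3; weight (6/19)·(1/3) = 2/19.
If it is in locker 5 (prior 1/19): the attendant has 4 equally likely choices, so probability 1/4; weight (1/19)·(1/4) = 1/76.
The weights sum to 59/228.
So P(the prize voucher in locker 2 | the attendant opened locker 1) = (4/57) / (59/228) = 16/59.

16/59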